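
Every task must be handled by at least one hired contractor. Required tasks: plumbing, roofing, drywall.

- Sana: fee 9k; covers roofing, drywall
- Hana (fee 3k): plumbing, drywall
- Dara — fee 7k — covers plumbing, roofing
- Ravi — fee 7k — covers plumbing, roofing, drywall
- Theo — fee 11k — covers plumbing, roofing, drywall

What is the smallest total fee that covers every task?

7

Ravi alone covers plumbing, roofing, drywall — every task.
Total fee: 7.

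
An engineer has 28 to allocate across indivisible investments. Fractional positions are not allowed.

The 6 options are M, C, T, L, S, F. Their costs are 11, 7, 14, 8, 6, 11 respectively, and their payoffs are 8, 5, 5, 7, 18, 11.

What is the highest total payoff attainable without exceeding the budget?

This is a 0-1 knapsack instance.
Take M, S, and F: cost 11 + 6 + 11 = 28 ≤ 28, payoff 8 + 18 + 11 = 37.
No other feasible combination does better.

37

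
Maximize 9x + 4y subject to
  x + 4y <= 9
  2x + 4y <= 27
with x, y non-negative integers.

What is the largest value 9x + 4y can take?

(x,y)=(9,0): 1·9+4·0=9≤9, 2·9+4·0=18≤27, objective 81.
(x,y)=(8,0): 1·8+4·0=8≤9, 2·8+4·0=16≤27, objective 72.
The best lattice point is (9,0), giving 81.

81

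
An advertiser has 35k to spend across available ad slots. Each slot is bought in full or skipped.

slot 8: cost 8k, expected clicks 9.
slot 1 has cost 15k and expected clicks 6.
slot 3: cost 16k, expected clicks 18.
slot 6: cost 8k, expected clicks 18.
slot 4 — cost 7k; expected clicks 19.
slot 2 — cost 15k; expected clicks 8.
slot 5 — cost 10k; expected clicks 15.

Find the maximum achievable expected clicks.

slot 8 + slot 6 + slot 4 + slot 5: cost 8 + 8 + 7 + 10 = 33 ≤ 35, expected clicks 9 + 18 + 19 + 15 = 61.
slot 3 + slot 6 + slot 4: cost 16 + 8 + 7 = 31 ≤ 35, expected clicks 18 + 18 + 19 = 55.
Best is slot 8, slot 6, slot 4, and slot 5 with total expected clicks 61.

61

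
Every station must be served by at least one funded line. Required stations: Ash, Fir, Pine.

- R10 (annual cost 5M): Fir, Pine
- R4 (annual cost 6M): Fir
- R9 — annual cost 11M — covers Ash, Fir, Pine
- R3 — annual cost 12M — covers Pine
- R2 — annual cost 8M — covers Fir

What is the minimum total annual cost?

The greedy cost-per-new-station heuristic would pick R10 and R9 for 16, but a cheaper cover exists.
R9 alone covers Ash, Fir, Pine — every station.
Total annual cost: 11.
No cover costs less than 11.

11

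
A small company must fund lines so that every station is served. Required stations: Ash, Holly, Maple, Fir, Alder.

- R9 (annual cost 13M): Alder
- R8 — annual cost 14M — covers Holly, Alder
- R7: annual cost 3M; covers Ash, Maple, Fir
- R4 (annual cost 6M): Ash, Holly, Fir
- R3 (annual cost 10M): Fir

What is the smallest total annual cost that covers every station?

17

The greedy cost-per-new-station heuristic would pick R7, R4, and R9 for 22, but a cheaper cover exists.
Choose R8 and R7: together they cover Ash, Holly, Maple, Fir, Alder — every station.
Total annual cost: 14 + 3 = 17.
No cover costs less than 17.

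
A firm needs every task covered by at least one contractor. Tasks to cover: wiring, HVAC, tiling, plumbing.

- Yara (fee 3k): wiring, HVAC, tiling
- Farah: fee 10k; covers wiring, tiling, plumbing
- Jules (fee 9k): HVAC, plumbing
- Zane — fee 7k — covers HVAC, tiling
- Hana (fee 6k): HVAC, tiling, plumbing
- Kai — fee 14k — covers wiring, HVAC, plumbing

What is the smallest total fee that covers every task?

9

Choose Yara and Hana: together they cover wiring, HVAC, tiling, plumbing — every task.
Total fee: 3 + 6 = 9.
No cover costs less than 9.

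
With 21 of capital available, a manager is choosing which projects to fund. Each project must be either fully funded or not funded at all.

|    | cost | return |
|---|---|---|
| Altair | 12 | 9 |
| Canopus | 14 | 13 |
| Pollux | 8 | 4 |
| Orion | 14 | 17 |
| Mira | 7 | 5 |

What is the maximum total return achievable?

22

This is a 0-1 knapsack instance.
Take Orion and Mira: cost 14 + 7 = 21 ≤ 21, return 17 + 5 = 22.
No other feasible combination does better.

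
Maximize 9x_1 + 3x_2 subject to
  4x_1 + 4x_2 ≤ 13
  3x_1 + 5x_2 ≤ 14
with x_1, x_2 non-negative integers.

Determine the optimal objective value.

(x_1,x_2)=(3,0) is feasible, giving 27.
(x_1,x_2)=(2,1) is feasible, giving 21.
(x_1,x_2)=(2,0) is feasible, giving 18.
The best lattice point is (3,0), giving 27.

27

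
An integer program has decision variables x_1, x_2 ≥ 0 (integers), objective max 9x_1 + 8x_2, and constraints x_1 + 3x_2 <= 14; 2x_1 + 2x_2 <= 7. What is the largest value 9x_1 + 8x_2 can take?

27

The continuous relaxation peaks at (3.5, 0) with value 31.50; rounding to a feasible lattice point costs some objective.
(x_1,x_2)=(3,0): 1·3+3·0=3≤14, 2·3+2·0=6≤7, objective 27.
(x_1,x_2)=(2,1): 1·2+3·1=5≤14, 2·2+2·1=6≤7, objective 26.
The best lattice point is (3,0), giving 27.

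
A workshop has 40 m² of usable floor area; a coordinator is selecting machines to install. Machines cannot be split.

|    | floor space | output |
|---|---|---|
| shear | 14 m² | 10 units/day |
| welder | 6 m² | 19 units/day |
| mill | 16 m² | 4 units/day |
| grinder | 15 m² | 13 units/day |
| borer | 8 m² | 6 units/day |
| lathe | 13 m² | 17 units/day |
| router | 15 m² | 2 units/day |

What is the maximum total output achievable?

This is an integer program with binary decision variables.
Take welder, grinder, and lathe: floor space 6 + 15 + 13 = 34 ≤ 40, output 19 + 13 + 17 = 49.
No other feasible combination does better.

49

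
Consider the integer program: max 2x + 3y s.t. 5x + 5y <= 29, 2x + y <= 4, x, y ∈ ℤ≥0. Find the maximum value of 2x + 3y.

12

(x,y)=(0,4): 5·0+5·4=20≤29, 2·0+1·4=4≤4, objective 12.
(x,y)=(0,3): 5·0+5·3=15≤29, 2·0+1·3=3≤4, objective 9.
The best lattice point is (0,4), giving 12.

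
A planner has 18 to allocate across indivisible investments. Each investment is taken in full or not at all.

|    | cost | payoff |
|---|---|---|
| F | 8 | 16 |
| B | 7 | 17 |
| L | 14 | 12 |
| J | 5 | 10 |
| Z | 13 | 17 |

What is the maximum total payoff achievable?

Take F and B: cost 8 + 7 = 15 ≤ 18, payoff 16 + 17 = 33.
No other feasible combination does better.

33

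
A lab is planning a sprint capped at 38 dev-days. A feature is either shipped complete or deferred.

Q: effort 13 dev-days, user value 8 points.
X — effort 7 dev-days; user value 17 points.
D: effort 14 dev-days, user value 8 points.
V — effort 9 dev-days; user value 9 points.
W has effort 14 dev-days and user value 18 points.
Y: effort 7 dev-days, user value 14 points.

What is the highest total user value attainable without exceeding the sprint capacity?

58

Allowing fractional choices, the relaxed optimum would be about 58.6, but features are indivisible.
X + V + W + Y: effort 7 + 9 + 14 + 7 = 37 ≤ 38, user value 17 + 9 + 18 + 14 = 58.
Q + X + V + Y: effort 13 + 7 + 9 + 7 = 36 ≤ 38, user value 8 + 17 + 9 + 14 = 48.
X + W + Y: effort 7 + 14 + 7 = 28 ≤ 38, user value 17 + 18 + 14 = 49.
Best is X, V, W, and Y with total user value 58.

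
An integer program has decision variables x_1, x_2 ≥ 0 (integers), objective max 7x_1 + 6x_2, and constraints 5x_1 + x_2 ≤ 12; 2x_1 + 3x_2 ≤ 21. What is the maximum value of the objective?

43

(x_1,x_2)=(1,6) is feasible, giving 43.
(x_1,x_2)=(0,7) is feasible, giving 42.
(x_1,x_2)=(1,5) is feasible, giving 37.
No feasible integer point exceeds 43.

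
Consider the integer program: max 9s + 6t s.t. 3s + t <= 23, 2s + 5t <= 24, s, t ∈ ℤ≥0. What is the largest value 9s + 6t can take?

(s,t)=(7,2): 3·7+1·2=23≤23, 2·7+5·2=24≤24, objective 75.
(s,t)=(7,1): 3·7+1·1=22≤23, 2·7+5·1=19≤24, objective 69.
(s,t)=(6,2): 3·6+1·2=20≤23, 2·6+5·2=22≤24, objective 66.
(s,t)=(6,1): 3·6+1·1=19≤23, 2·6+5·1=17≤24, objective 60.
Maximum is 75 at (s,t)=(7,2).

75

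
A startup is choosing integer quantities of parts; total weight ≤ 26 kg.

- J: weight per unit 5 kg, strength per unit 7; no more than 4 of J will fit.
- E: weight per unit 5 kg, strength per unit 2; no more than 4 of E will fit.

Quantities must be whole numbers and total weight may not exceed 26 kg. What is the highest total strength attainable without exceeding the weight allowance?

4×J and 1×E: weight 25 ≤ 26, strength 4·7 + 1·2 = 30.
4×J: weight 20 ≤ 26, strength 4·7 = 28.
Best is 30.

30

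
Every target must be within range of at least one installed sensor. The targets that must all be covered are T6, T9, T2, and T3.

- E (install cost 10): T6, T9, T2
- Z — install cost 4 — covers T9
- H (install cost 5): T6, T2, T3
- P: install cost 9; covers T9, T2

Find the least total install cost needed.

Choose Z and H: together they cover T6, T9, T2, T3 — every target.
Total install cost: 4 + 5 = 9.

9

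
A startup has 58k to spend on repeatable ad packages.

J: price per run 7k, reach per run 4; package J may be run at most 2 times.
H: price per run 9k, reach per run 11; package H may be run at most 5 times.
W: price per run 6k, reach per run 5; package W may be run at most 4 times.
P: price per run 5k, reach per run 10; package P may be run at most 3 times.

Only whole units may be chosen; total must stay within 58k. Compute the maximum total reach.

79

P has the best ratio (10/5); taking only P gives at most 3×10 = 30 (stopped by the supply cap of 3).
Mixing does better — 4×H, 1×W, and 3×P: price 57 ≤ 58, reach 4·11 + 1·5 + 3·10 = 79.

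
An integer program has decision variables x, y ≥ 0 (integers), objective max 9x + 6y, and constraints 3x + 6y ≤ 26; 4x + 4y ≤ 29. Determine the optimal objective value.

Relaxing integrality, the LP optimum is 65.25 at (x,y) = (7.25, 0), which is not an integer point.
(x,y)=(7,0): 3·7+6·0=21≤26, 4·7+4·0=28≤29, objective 63.
(x,y)=(6,1): 3·6+6·1=24≤26, 4·6+4·1=28≤29, objective 60.
Maximum is 63 at (x,y)=(7,0).

63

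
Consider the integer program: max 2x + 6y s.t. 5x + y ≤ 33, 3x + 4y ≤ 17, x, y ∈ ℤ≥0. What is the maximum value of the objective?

24

(x,y)=(0,4) is feasible, giving 24.
(x,y)=(1,3) is feasible, giving 20.
Maximum is 24 at (x,y)=(0,4).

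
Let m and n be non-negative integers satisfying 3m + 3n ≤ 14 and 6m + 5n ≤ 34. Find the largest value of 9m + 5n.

The continuous relaxation peaks at (4.67, 0) with value 42.00; rounding to a feasible lattice point costs some objective.
(m,n)=(4,0): 3·4+3·0=12≤14, 6·4+5·0=24≤34, objective 36.
(m,n)=(3,1): 3·3+3·1=12≤14, 6·3+5·1=23≤34, objective 32.
(m,n)=(3,0): 3·3+3·0=9≤14, 6·3+5·0=18≤34, objective 27.
The best lattice point is (4,0), giving 36.

36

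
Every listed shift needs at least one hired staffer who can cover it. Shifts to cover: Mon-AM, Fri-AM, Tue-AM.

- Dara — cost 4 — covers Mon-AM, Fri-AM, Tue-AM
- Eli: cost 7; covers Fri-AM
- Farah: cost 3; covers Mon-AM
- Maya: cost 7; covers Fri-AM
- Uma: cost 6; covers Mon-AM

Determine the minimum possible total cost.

4

This is an integer covering problem.
Dara alone covers Mon-AM, Fri-AM, Tue-AM — every shift.
Total cost: 4.
No cover costs less than 4.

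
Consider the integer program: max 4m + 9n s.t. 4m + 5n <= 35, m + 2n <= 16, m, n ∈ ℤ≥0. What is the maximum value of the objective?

63

(m,n)=(0,7) is feasible, giving 63.
(m,n)=(1,6) is feasible, giving 58.
(m,n)=(0,6) is feasible, giving 54.
No feasible integer point exceeds 63.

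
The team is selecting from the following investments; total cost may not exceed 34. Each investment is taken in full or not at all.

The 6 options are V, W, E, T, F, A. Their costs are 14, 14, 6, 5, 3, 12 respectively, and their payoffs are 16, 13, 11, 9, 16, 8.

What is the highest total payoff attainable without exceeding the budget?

52

V + E + T + F: cost 14 + 6 + 5 + 3 = 28 ≤ 34, payoff 16 + 11 + 9 + 16 = 52.
V + T + F + A: cost 14 + 5 + 3 + 12 = 34 ≤ 34, payoff 16 + 9 + 16 + 8 = 49.
W + E + T + F: cost 14 + 6 + 5 + 3 = 28 ≤ 34, payoff 13 + 11 + 9 + 16 = 49.
Best is V, E, T, and F with total payoff 52.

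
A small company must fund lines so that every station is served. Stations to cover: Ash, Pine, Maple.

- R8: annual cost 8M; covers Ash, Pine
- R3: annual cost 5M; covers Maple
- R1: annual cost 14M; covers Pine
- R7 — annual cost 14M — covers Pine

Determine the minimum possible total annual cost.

13

This is an integer covering problem.
Choose R8 and R3: together they cover Ash, Pine, Maple — every station.
Total annual cost: 8 + 5 = 13.
No cover costs less than 13.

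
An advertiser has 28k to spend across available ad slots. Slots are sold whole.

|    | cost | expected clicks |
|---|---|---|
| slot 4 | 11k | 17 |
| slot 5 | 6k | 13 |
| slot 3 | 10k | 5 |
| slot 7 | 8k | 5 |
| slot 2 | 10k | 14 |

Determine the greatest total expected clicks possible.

44

Allowing fractional choices, the relaxed optimum would be about 44.6, but ad slots are indivisible.
slot 4 + slot 5 + slot 7: cost 11 + 6 + 8 = 25 ≤ 28, expected clicks 17 + 13 + 5 = 35.
slot 4 + slot 5 + slot 2: cost 11 + 6 + 10 = 27 ≤ 28, expected clicks 17 + 13 + 14 = 44.
Best is slot 4, slot 5, and slot 2 with total expected clicks 44.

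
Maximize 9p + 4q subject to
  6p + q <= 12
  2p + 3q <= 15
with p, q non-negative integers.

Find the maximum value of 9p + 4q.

25

(p,q)=(1,4): 6·1+1·4=10≤12, 2·1+3·4=14≤15, objective 25.
(p,q)=(1,3): 6·1+1·3=9≤12, 2·1+3·3=11≤15, objective 21.
(p,q)=(0,5): 6·0+1·5=5≤12, 2·0+3·5=15≤15, objective 20.
The best lattice point is (1,4), giving 25.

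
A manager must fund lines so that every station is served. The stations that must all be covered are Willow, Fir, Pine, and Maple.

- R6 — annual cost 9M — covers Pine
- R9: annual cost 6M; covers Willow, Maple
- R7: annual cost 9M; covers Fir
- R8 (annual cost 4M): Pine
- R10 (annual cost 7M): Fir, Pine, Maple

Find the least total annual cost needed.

Choose R9 and R10: together they cover Willow, Fir, Pine, Maple — every station.
Total annual cost: 6 + 7 = 13.

13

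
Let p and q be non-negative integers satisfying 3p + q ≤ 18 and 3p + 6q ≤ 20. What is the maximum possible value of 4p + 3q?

Relaxing integrality, the LP optimum is 24.67 at (p,q) = (5.87, 0.4), which is not an integer point.
(p,q)=(6,0) is feasible, giving 24.
(p,q)=(5,0) is feasible, giving 20.
The best lattice point is (6,0), giving 24.

24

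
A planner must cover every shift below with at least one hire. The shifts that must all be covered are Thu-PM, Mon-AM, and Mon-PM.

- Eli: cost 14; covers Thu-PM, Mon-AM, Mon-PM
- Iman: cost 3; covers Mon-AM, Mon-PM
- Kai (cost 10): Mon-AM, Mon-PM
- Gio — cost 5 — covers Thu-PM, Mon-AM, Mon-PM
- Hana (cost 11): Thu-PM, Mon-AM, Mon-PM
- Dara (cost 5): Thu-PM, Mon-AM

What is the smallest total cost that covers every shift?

This is a weighted set-cover instance.
The greedy cost-per-new-shift heuristic would pick Iman and Gio for 8, but a cheaper cover exists.
Gio alone covers Thu-PM, Mon-AM, Mon-PM — every shift.
Total cost: 5.
No cover costs less than 5.

5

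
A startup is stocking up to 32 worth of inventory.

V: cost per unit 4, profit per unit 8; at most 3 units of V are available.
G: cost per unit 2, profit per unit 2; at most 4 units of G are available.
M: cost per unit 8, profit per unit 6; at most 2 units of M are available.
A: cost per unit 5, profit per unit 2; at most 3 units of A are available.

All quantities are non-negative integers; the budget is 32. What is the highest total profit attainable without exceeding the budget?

40

3×V, 1×G, and 2×M: cost 30 ≤ 32, profit 3·8 + 1·2 + 2·6 = 38.
3×V, 2×G, and 2×M: cost 32 ≤ 32, profit 3·8 + 2·2 + 2·6 = 40.
Best is 40.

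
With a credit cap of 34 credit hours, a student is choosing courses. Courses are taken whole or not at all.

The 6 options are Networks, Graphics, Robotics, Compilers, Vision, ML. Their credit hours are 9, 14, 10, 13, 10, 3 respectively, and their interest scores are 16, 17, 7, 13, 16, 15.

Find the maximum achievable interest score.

54

This is a 0-1 knapsack instance.
Allowing fractional choices, the relaxed optimum would be about 61.6, but courses are indivisible.
Networks + Robotics + Vision + ML: credit hours 9 + 10 + 10 + 3 = 32 ≤ 34, interest score 16 + 7 + 16 + 15 = 54.
Networks + Graphics + Vision: credit hours 9 + 14 + 10 = 33 ≤ 34, interest score 16 + 17 + 16 = 49.
Best is Networks, Robotics, Vision, and ML with total interest score 54.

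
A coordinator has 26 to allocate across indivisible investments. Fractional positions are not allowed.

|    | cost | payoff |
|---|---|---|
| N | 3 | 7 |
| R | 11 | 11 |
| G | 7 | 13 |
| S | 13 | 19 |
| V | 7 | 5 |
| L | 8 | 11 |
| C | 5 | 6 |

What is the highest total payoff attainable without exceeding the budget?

This is a 0-1 knapsack instance.
Allowing fractional choices, the relaxed optimum would be about 43.1, but investments are indivisible.
N + G + S: cost 3 + 7 + 13 = 23 ≤ 26, payoff 7 + 13 + 19 = 39.
N + G + L + C: cost 3 + 7 + 8 + 5 = 23 ≤ 26, payoff 7 + 13 + 11 + 6 = 37.
G + S + C: cost 7 + 13 + 5 = 25 ≤ 26, payoff 13 + 19 + 6 = 38.
Best is N, G, and S with total payoff 39.

39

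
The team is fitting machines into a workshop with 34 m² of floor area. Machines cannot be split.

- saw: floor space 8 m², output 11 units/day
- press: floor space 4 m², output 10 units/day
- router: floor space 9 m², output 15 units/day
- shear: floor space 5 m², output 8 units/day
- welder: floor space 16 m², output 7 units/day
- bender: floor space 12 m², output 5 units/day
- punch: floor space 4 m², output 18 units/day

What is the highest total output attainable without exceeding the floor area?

62

saw + press + router + punch: floor space 8 + 4 + 9 + 4 = 25 ≤ 34, output 11 + 10 + 15 + 18 = 54.
saw + press + router + shear + punch: floor space 8 + 4 + 9 + 5 + 4 = 30 ≤ 34, output 11 + 10 + 15 + 8 + 18 = 62.
press + router + shear + bender + punch: floor space 4 + 9 + 5 + 12 + 4 = 34 ≤ 34, output 10 + 15 + 8 + 5 + 18 = 56.
Best is saw, press, router, shear, and punch with total output 62.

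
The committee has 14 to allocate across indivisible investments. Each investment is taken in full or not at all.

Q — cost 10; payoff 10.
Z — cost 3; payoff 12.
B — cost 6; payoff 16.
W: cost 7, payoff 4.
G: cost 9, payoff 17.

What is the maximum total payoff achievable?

Allowing fractional choices, the relaxed optimum would be about 37.4, but investments are indivisible.
Z + B: cost 3 + 6 = 9 ≤ 14, payoff 12 + 16 = 28.
Q + Z: cost 10 + 3 = 13 ≤ 14, payoff 10 + 12 = 22.
Z + G: cost 3 + 9 = 12 ≤ 14, payoff 12 + 17 = 29.
Best is Z and G with total payoff 29.

29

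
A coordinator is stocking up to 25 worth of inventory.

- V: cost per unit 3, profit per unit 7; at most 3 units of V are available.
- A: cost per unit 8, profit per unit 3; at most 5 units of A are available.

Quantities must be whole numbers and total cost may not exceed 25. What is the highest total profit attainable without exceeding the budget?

27

V has the best ratio (7/3); taking only V gives at most 3×7 = 21 (stopped by the supply cap of 3).
Mixing does better — 3×V and 2×A: cost 25 ≤ 25, profit 3·7 + 2·3 = 27.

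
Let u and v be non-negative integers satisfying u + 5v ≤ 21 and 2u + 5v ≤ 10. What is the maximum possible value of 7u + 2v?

(u,v)=(5,0): 1·5+5·0=5≤21, 2·5+5·0=10≤10, objective 35.
(u,v)=(4,0): 1·4+5·0=4≤21, 2·4+5·0=8≤10, objective 28.
No feasible integer point exceeds 35.

35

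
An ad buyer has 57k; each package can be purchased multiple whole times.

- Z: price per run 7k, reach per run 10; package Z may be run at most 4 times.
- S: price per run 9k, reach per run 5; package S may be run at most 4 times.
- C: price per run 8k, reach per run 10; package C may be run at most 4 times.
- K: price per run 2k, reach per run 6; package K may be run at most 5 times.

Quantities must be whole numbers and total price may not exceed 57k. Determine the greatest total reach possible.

K has the best ratio (6/2); taking only K gives at most 5×6 = 30 (stopped by the supply cap of 5).
Mixing does better — 2×Z, 4×C, and 5×K: price 56 ≤ 57, reach 2·10 + 4·10 + 5·6 = 90.

90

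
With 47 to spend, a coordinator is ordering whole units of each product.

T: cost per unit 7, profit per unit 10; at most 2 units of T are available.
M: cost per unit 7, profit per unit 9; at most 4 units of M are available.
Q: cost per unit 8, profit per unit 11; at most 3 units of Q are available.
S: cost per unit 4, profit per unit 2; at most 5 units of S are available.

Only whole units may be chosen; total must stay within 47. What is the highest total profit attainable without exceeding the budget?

This is a bounded integer knapsack.
T has the best ratio (10/7); taking only T gives at most 2×10 = 20 (stopped by the supply cap of 2).
Mixing does better — 2×T, 1×M, and 3×Q: cost 45 ≤ 47, profit 2·10 + 1·9 + 3·11 = 62.

62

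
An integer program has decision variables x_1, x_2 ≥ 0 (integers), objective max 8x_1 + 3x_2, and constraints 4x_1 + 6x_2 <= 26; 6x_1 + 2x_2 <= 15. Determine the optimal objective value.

19

The continuous relaxation peaks at (1.36, 3.43) with value 21.14; rounding to a feasible lattice point costs some objective.
(x_1,x_2)=(2,1): 4·2+6·1=14≤26, 6·2+2·1=14≤15, objective 19.
(x_1,x_2)=(1,3): 4·1+6·3=22≤26, 6·1+2·3=12≤15, objective 17.
(x_1,x_2)=(2,0): 4·2+6·0=8≤26, 6·2+2·0=12≤15, objective 16.
(x_1,x_2)=(1,2): 4·1+6·2=16≤26, 6·1+2·2=10≤15, objective 14.
Maximum is 19 at (x_1,x_2)=(2,1).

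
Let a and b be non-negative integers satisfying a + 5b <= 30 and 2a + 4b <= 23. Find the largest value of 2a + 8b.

The continuous relaxation peaks at (0, 5.75) with value 46.00; rounding to a feasible lattice point costs some objective.
(a,b)=(1,5): 1·1+5·5=26≤30, 2·1+4·5=22≤23, objective 42.
(a,b)=(0,5): 1·0+5·5=25≤30, 2·0+4·5=20≤23, objective 40.
(a,b)=(2,4): 1·2+5·4=22≤30, 2·2+4·4=20≤23, objective 36.
The best lattice point is (1,5), giving 42.

42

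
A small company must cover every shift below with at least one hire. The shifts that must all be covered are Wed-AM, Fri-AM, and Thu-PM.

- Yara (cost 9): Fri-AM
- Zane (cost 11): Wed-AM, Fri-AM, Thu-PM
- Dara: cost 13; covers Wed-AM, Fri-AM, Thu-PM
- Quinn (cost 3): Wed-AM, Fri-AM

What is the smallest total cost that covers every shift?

The greedy cost-per-new-shift heuristic would pick Quinn and Zane for 14, but a cheaper cover exists.
Zane alone covers Wed-AM, Fri-AM, Thu-PM — every shift.
Total cost: 11.
No cover costs less than 11.

11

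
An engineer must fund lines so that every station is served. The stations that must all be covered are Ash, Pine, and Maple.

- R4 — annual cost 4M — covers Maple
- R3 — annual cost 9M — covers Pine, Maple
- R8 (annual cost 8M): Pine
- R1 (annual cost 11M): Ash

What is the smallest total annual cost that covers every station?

20

The greedy cost-per-new-station heuristic would pick R4, R8, and R1 for 23, but a cheaper cover exists.
Choose R3 and R1: together they cover Ash, Pine, Maple — every station.
Total annual cost: 9 + 11 = 20.
No cover costs less than 20.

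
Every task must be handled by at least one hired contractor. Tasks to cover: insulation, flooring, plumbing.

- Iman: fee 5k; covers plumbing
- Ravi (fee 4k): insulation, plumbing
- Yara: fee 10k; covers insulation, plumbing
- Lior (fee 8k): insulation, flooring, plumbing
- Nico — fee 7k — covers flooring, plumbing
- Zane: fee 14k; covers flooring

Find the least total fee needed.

This is an integer covering problem.
The greedy cost-per-new-task heuristic would pick Ravi and Nico for 11, but a cheaper cover exists.
Lior alone covers insulation, flooring, plumbing — every task.
Total fee: 8.
No cover costs less than 8.

8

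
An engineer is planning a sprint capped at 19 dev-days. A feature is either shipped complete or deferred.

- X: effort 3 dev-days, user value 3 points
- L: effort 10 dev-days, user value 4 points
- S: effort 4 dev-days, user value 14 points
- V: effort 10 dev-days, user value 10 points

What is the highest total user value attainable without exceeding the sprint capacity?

27

Take X, S, and V: effort 3 + 4 + 10 = 17 ≤ 19, user value 3 + 14 + 10 = 27.
No other feasible combination does better.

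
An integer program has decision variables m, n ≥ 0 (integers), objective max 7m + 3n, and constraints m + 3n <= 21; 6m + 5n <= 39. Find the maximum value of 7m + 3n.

42

(m,n)=(6,0): 1·6+3·0=6≤21, 6·6+5·0=36≤39, objective 42.
(m,n)=(5,1): 1·5+3·1=8≤21, 6·5+5·1=35≤39, objective 38.
(m,n)=(5,0): 1·5+3·0=5≤21, 6·5+5·0=30≤39, objective 35.
The best lattice point is (6,0), giving 42.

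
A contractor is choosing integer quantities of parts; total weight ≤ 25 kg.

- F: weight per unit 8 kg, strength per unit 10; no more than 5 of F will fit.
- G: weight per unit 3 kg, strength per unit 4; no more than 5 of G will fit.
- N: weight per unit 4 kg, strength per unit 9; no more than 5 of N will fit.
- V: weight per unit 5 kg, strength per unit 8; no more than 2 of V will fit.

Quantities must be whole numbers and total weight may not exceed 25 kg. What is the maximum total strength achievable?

N has the best ratio (9/4); taking only N gives at most 5×9 = 45 (stopped by the supply cap of 5).
Mixing does better — 5×N and 1×V: weight 25 ≤ 25, strength 5·9 + 1·8 = 53.

53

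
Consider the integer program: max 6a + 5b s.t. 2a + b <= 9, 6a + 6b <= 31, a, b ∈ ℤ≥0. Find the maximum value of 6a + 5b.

Relaxing integrality, the LP optimum is 29.67 at (a,b) = (3.83, 1.33), which is not an integer point.
(a,b)=(4,1): 2·4+1·1=9≤9, 6·4+6·1=30≤31, objective 29.
(a,b)=(3,2): 2·3+1·2=8≤9, 6·3+6·2=30≤31, objective 28.
(a,b)=(4,0): 2·4+1·0=8≤9, 6·4+6·0=24≤31, objective 24.
(a,b)=(3,1): 2·3+1·1=7≤9, 6·3+6·1=24≤31, objective 23.
The best lattice point is (4,1), giving 29.

29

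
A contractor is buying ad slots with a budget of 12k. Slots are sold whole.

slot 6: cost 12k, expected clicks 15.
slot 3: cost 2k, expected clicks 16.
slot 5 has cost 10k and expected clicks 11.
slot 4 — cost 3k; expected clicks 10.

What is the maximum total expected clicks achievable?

27

Treat it as a binary knapsack problem.
Allowing fractional choices, the relaxed optimum would be about 34.8, but ad slots are indivisible.
slot 3 + slot 5: cost 2 + 10 = 12 ≤ 12, expected clicks 16 + 11 = 27.
slot 3 + slot 4: cost 2 + 3 = 5 ≤ 12, expected clicks 16 + 10 = 26.
Best is slot 3 and slot 5 with total expected clicks 27.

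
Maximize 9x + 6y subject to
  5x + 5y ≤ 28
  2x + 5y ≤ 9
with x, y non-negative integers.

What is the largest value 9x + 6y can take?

The continuous relaxation peaks at (4.5, 0) with value 40.50; rounding to a feasible lattice point costs some objective.
(x,y)=(4,0): 5·4+5·0=20≤28, 2·4+5·0=8≤9, objective 36.
(x,y)=(3,0): 5·3+5·0=15≤28, 2·3+5·0=6≤9, objective 27.
Maximum is 36 at (x,y)=(4,0).

36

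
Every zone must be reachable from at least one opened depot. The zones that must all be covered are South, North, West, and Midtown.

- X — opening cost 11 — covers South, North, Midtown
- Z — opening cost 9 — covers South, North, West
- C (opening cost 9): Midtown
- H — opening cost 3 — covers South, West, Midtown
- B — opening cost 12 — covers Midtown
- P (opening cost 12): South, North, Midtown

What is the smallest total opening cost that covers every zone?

12

Choose Z and H: together they cover South, North, West, Midtown — every zone.
Total opening cost: 9 + 3 = 12.
No cover costs less than 12.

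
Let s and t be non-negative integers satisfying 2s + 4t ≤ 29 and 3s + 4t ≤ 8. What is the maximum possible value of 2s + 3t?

6

(s,t)=(0,2): 2·0+4·2=8≤29, 3·0+4·2=8≤8, objective 6.
(s,t)=(1,1): 2·1+4·1=6≤29, 3·1+4·1=7≤8, objective 5.
(s,t)=(0,1): 2·0+4·1=4≤29, 3·0+4·1=4≤8, objective 3.
No feasible integer point exceeds 6.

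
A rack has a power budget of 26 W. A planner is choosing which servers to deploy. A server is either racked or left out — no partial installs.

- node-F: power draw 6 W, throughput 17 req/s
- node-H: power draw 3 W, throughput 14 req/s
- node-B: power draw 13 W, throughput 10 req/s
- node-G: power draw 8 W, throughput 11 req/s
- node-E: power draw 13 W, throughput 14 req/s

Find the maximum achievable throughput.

45

Take node-F, node-H, and node-E: power draw 6 + 3 + 13 = 22 ≤ 26, throughput 17 + 14 + 14 = 45.
No other feasible combination does better.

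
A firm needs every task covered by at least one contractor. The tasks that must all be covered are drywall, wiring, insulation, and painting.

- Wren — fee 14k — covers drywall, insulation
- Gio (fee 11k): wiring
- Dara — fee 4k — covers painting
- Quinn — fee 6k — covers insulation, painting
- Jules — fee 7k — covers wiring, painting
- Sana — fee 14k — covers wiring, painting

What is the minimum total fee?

21

The greedy cost-per-new-task heuristic would pick Quinn, Jules, and Wren for 27, but a cheaper cover exists.
Choose Wren and Jules: together they cover drywall, wiring, insulation, painting — every task.
Total fee: 14 + 7 = 21.
No cover costs less than 21.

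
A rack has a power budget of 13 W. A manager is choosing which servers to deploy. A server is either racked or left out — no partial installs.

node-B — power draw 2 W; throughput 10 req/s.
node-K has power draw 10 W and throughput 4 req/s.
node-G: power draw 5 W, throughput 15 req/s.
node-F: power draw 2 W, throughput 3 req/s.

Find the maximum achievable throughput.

Take node-B, node-G, and node-F: power draw 2 + 5 + 2 = 9 ≤ 13, throughput 10 + 15 + 3 = 28.
No other feasible combination does better.

28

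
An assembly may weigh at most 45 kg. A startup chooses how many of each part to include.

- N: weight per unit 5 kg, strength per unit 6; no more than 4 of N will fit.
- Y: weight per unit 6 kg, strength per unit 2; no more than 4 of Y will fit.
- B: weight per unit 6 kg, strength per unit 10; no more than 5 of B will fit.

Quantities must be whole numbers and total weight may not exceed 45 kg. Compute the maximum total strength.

B has the best ratio (10/6); taking only B gives at most 5×10 = 50 (stopped by the supply cap of 5).
Mixing does better — 3×N and 5×B: weight 45 ≤ 45, strength 3·6 + 5·10 = 68.

68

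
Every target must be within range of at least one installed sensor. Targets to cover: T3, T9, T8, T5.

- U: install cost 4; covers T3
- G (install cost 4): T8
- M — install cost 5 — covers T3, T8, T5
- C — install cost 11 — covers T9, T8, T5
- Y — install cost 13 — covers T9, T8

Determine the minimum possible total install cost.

This is a weighted set-cover instance.
Choose U and C: together they cover T3, T9, T8, T5 — every target.
Total install cost: 4 + 11 = 15.

15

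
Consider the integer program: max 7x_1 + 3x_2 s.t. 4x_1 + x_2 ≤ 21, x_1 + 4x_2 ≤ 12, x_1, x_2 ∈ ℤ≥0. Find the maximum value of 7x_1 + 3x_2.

Relaxing integrality, the LP optimum is 39.00 at (x_1,x_2) = (4.8, 1.8), which is not an integer point.
(x_1,x_2)=(5,1): 4·5+1·1=21≤21, 1·5+4·1=9≤12, objective 38.
(x_1,x_2)=(5,0): 4·5+1·0=20≤21, 1·5+4·0=5≤12, objective 35.
(x_1,x_2)=(4,2): 4·4+1·2=18≤21, 1·4+4·2=12≤12, objective 34.
(x_1,x_2)=(4,1): 4·4+1·1=17≤21, 1·4+4·1=8≤12, objective 31.
The best lattice point is (5,1), giving 38.

38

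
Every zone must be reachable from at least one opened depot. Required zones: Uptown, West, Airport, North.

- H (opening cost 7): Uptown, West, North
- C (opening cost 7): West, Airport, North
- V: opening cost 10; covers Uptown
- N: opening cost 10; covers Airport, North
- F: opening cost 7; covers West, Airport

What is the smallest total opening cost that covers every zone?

14

This is an integer covering problem.
Choose H and C: together they cover Uptown, West, Airport, North — every zone.
Total opening cost: 7 + 7 = 14.
No cover costs less than 14.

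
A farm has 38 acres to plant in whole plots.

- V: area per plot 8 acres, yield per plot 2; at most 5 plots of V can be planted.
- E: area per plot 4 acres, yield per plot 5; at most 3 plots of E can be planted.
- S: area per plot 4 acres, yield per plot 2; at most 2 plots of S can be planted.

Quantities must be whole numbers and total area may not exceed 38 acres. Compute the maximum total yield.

23

E has the best ratio (5/4); taking only E gives at most 3×5 = 15 (stopped by the supply cap of 3).
Mixing does better — 2×V, 3×E, and 2×S: area 36 ≤ 38, yield 2·2 + 3·5 + 2·2 = 23.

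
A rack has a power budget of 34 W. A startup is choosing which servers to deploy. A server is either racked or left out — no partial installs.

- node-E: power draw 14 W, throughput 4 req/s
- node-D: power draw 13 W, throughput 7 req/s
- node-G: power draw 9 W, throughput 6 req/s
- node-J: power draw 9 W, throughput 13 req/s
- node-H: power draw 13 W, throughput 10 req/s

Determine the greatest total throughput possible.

Treat it as a binary knapsack problem.
Allowing fractional choices, the relaxed optimum would be about 30.6, but servers are indivisible.
node-D + node-G + node-J: power draw 13 + 9 + 9 = 31 ≤ 34, throughput 7 + 6 + 13 = 26.
node-G + node-J + node-H: power draw 9 + 9 + 13 = 31 ≤ 34, throughput 6 + 13 + 10 = 29.
node-J + node-H: power draw 9 + 13 = 22 ≤ 34, throughput 13 + 10 = 23.
Best is node-G, node-J, and node-H with total throughput 29.

29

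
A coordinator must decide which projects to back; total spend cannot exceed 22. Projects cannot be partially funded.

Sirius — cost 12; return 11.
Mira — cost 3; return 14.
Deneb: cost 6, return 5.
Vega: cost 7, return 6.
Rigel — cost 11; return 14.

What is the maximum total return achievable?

Allowing fractional choices, the relaxed optimum would be about 35.3, but projects are indivisible.
Mira + Vega + Rigel: cost 3 + 7 + 11 = 21 ≤ 22, return 14 + 6 + 14 = 34.
Sirius + Mira + Vega: cost 12 + 3 + 7 = 22 ≤ 22, return 11 + 14 + 6 = 31.
Mira + Deneb + Rigel: cost 3 + 6 + 11 = 20 ≤ 22, return 14 + 5 + 14 = 33.
Best is Mira, Vega, and Rigel with total return 34.

34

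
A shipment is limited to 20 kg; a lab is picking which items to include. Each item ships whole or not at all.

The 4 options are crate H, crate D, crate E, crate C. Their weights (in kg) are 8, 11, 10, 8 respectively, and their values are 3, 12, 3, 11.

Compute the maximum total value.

23

This is a 0-1 knapsack instance.
Allowing fractional choices, the relaxed optimum would be about 23.4, but items are indivisible.
crate H + crate C: weight 8 + 8 = 16 ≤ 20, value 3 + 11 = 14.
crate D + crate C: weight 11 + 8 = 19 ≤ 20, value 12 + 11 = 23.
crate H + crate D: weight 8 + 11 = 19 ≤ 20, value 3 + 12 = 15.
Best is crate D and crate C with total value 23.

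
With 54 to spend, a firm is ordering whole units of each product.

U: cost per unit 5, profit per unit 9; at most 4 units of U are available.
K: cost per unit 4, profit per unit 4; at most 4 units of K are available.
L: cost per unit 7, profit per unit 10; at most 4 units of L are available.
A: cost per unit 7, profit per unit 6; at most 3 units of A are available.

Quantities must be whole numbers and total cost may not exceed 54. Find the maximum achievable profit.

This is a bounded integer knapsack.
U has the best ratio (9/5); taking only U gives at most 4×9 = 36 (stopped by the supply cap of 4).
Mixing does better — 4×U, 1×K, and 4×L: cost 52 ≤ 54, profit 4·9 + 1·4 + 4·10 = 80.

80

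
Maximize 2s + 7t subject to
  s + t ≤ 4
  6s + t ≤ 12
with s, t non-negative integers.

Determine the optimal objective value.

28

(s,t)=(0,4) is feasible, giving 28.
(s,t)=(1,3) is feasible, giving 23.
(s,t)=(0,3) is feasible, giving 21.
No feasible integer point exceeds 28.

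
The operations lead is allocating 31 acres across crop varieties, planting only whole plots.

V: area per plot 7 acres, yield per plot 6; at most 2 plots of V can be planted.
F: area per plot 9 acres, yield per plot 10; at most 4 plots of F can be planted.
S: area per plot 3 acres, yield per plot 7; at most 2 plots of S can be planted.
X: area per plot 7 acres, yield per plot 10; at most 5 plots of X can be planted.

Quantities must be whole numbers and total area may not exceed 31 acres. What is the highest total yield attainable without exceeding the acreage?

This is a bounded integer knapsack.
S has the best ratio (7/3); taking only S gives at most 2×7 = 14 (stopped by the supply cap of 2).
Mixing does better — 1×S and 4×X: area 31 ≤ 31, yield 1·7 + 4·10 = 47.

47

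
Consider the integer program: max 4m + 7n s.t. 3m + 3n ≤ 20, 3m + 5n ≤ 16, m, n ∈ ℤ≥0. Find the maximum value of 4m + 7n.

(m,n)=(2,2) is feasible, giving 22.
(m,n)=(0,3) is feasible, giving 21.
(m,n)=(3,1) is feasible, giving 19.
(m,n)=(1,2) is feasible, giving 18.
The best lattice point is (2,2), giving 22.

22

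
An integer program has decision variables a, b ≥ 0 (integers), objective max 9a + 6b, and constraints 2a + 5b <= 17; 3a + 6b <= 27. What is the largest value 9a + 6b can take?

72

The continuous relaxation peaks at (8.5, 0) with value 76.50; rounding to a feasible lattice point costs some objective.
(a,b)=(8,0): 2·8+5·0=16≤17, 3·8+6·0=24≤27, objective 72.
(a,b)=(7,0): 2·7+5·0=14≤17, 3·7+6·0=21≤27, objective 63.
Maximum is 72 at (a,b)=(8,0).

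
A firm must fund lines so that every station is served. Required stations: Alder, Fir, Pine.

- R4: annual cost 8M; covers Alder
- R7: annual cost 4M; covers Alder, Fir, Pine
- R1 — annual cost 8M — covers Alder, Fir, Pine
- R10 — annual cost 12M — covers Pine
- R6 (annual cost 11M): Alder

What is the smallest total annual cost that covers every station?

4

This is an integer covering problem.
R7 alone covers Alder, Fir, Pine — every station.
Total annual cost: 4.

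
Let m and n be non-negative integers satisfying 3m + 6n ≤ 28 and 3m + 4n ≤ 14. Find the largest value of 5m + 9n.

28

Relaxing integrality, the LP optimum is 31.50 at (m,n) = (0, 3.5), which is not an integer point.
(m,n)=(2,2): 3·2+6·2=18≤28, 3·2+4·2=14≤14, objective 28.
(m,n)=(0,3): 3·0+6·3=18≤28, 3·0+4·3=12≤14, objective 27.
(m,n)=(3,1): 3·3+6·1=15≤28, 3·3+4·1=13≤14, objective 24.
The best lattice point is (2,2), giving 28.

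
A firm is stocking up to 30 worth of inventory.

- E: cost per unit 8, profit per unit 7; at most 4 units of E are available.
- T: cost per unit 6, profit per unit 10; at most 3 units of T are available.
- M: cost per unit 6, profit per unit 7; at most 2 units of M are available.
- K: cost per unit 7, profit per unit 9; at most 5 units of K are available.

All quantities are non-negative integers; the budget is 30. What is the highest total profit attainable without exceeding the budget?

3×T and 1×K: cost 25 ≤ 30, profit 3·10 + 1·9 = 39.
3×T and 2×M: cost 30 ≤ 30, profit 3·10 + 2·7 = 44.
Best is 44.

44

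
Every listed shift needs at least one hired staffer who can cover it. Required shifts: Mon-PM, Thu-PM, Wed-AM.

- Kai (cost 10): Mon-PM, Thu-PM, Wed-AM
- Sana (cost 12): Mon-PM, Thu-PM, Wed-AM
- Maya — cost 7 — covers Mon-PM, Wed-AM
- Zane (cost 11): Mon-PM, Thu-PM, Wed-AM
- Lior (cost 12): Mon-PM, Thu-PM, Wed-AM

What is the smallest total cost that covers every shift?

10

This is an integer covering problem.
Kai alone covers Mon-PM, Thu-PM, Wed-AM — every shift.
Total cost: 10.
No cover costs less than 10.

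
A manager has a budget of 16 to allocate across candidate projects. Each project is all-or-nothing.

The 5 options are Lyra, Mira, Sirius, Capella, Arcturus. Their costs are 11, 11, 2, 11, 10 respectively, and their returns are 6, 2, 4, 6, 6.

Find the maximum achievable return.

10

Lyra + Sirius: cost 11 + 2 = 13 ≤ 16, return 6 + 4 = 10.
Sirius + Capella: cost 2 + 11 = 13 ≤ 16, return 4 + 6 = 10.
Sirius + Arcturus: cost 2 + 10 = 12 ≤ 16, return 4 + 6 = 10.
The maximum return is 10; one optimal choice is Sirius and Arcturus.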